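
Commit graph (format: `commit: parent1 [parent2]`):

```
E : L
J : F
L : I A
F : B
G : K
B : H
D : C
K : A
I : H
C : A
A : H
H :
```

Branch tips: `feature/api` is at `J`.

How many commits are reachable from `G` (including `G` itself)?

Walking parent pointers from G: reachable set = {A, G, H, K}.
That is 4 commits.

4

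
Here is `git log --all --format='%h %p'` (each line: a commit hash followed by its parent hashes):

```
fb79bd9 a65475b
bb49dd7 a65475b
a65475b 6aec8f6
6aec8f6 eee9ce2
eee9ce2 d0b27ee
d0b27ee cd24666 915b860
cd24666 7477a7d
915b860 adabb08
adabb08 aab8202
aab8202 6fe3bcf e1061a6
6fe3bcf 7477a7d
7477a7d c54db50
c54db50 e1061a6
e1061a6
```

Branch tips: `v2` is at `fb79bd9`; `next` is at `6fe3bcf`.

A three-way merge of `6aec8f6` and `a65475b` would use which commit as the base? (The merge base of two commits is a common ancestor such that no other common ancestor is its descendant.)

Ancestors of 6aec8f6: {6aec8f6, 6fe3bcf, 7477a7d, 915b860, aab8202, adabb08, c54db50, cd24666, d0b27ee, e1061a6, eee9ce2}.
Ancestors of a65475b: {6aec8f6, 6fe3bcf, 7477a7d, 915b860, a65475b, aab8202, adabb08, c54db50, cd24666, d0b27ee, e1061a6, eee9ce2}.
Common ancestors: {6aec8f6, 6fe3bcf, 7477a7d, 915b860, aab8202, adabb08, c54db50, cd24666, d0b27ee, e1061a6, eee9ce2}.
Among these, 6aec8f6 is not an ancestor of any other common ancestor — it is the merge base.

6aec8f6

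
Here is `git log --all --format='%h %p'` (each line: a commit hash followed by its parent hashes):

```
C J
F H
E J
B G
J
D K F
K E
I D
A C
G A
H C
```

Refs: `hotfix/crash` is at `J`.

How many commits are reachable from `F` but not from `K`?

Reachable from F: {C, F, H, J}.
Reachable from K: {E, J, K}.
In F's history but not K's: {C, F, H} — 3 commits.

3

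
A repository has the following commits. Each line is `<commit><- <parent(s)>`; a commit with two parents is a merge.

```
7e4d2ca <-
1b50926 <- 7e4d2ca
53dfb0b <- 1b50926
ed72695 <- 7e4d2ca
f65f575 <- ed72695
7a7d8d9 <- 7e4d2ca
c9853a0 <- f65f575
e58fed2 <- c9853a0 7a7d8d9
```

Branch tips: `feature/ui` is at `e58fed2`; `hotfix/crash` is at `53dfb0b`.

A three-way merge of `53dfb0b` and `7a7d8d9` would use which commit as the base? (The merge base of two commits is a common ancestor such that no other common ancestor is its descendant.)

Ancestors of 53dfb0b: {1b50926, 53dfb0b, 7e4d2ca}.
Ancestors of 7a7d8d9: {7a7d8d9, 7e4d2ca}.
Common ancestors: {7e4d2ca}.
The only common ancestor is 7e4d2ca, so it is the merge base.

7e4d2ca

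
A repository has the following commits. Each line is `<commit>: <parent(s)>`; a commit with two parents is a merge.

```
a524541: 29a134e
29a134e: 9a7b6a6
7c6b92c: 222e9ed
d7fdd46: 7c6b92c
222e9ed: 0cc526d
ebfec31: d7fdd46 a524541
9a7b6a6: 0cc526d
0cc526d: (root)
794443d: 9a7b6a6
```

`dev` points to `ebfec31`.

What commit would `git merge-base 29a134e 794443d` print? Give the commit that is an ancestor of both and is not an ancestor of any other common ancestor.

Ancestors of 29a134e: {0cc526d, 29a134e, 9a7b6a6}.
Ancestors of 794443d: {0cc526d, 794443d, 9a7b6a6}.
Common ancestors: {0cc526d, 9a7b6a6}.
Among these, 9a7b6a6 is not an ancestor of any other common ancestor — it is the merge base.

9a7b6a6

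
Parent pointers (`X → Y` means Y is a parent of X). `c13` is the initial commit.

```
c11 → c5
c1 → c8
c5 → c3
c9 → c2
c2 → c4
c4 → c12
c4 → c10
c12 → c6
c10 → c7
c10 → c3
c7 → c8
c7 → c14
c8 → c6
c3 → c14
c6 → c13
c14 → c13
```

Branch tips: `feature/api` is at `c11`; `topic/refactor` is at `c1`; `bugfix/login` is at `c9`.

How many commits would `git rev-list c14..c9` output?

9

Reachable from c9: {c10, c12, c13, c14, c2, c3, c4, c6, c7, c8, c9}.
Reachable from c14: {c13, c14}.
In c9's history but not c14's: {c10, c12, c2, c3, c4, c6, c7, c8, c9} — 9 commits.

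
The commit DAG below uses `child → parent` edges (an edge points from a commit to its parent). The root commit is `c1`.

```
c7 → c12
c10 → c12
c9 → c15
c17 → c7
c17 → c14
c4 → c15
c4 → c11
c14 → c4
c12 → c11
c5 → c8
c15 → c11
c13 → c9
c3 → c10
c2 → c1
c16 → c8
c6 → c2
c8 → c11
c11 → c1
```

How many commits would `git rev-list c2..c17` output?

Reachable from c17: {c1, c11, c12, c14, c15, c17, c4, c7}.
Reachable from c2: {c1, c2}.
In c17's history but not c2's: {c11, c12, c14, c15, c17, c4, c7} — 7 commits.

7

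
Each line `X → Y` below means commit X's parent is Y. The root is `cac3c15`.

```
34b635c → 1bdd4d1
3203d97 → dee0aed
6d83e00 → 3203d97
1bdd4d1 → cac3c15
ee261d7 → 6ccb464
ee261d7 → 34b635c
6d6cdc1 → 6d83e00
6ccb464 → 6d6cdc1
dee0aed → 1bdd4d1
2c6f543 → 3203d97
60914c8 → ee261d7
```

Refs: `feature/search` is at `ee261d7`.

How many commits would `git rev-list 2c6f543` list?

Walking parent pointers from 2c6f543: reachable set = {1bdd4d1, 2c6f543, 3203d97, cac3c15, dee0aed}.
That is 5 commits.

5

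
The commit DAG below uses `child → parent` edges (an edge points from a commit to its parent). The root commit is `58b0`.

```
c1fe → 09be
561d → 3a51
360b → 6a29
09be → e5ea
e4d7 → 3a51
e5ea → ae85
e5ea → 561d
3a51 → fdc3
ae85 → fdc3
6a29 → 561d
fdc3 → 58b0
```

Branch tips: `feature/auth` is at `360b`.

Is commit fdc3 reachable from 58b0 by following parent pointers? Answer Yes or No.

No

Ancestors of 58b0: {58b0}.
fdc3 is not in that set, so it is not an ancestor of 58b0.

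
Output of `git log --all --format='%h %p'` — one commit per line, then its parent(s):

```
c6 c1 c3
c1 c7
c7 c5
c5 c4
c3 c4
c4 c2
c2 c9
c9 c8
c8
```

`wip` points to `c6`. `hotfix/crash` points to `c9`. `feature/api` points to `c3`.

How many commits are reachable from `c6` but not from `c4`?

5

Reachable from c6: {c1, c2, c3, c4, c5, c6, c7, c8, c9}.
Reachable from c4: {c2, c4, c8, c9}.
In c6's history but not c4's: {c1, c3, c5, c6, c7} — 5 commits.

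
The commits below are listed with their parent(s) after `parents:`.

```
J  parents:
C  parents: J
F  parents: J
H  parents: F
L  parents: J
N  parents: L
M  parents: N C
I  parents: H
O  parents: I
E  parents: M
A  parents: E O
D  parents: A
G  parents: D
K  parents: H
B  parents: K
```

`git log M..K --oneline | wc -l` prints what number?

3

Reachable from K: {F, H, J, K}.
Reachable from M: {C, J, L, M, N}.
In K's history but not M's: {F, H, K} — 3 commits.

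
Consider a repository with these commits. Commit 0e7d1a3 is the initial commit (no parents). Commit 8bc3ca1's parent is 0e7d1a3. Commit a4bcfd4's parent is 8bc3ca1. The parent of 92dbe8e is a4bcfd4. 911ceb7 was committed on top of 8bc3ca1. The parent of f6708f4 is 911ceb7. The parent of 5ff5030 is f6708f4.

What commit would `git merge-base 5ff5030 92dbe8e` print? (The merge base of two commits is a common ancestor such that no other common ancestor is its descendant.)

Ancestors of 5ff5030: {0e7d1a3, 5ff5030, 8bc3ca1, 911ceb7, f6708f4}.
Ancestors of 92dbe8e: {0e7d1a3, 8bc3ca1, 92dbe8e, a4bcfd4}.
Common ancestors: {0e7d1a3, 8bc3ca1}.
Among these, 8bc3ca1 is not an ancestor of any other common ancestor — it is the merge base.

8bc3ca1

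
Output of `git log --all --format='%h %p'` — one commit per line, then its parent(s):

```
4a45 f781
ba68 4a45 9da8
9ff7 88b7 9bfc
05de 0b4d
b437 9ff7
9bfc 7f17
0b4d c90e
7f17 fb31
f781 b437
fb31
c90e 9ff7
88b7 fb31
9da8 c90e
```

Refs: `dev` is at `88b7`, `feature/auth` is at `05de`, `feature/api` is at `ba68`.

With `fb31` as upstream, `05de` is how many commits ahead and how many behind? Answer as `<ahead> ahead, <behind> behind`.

Reachable from 05de: {05de, 0b4d, 7f17, 88b7, 9bfc, 9ff7, c90e, fb31}.
Reachable from fb31: {fb31}.
Only in 05de's history (ahead): {05de, 0b4d, 7f17, 88b7, 9bfc, 9ff7, c90e} — 7.
Only in fb31's history (behind): {} — 0.

7 ahead, 0 behind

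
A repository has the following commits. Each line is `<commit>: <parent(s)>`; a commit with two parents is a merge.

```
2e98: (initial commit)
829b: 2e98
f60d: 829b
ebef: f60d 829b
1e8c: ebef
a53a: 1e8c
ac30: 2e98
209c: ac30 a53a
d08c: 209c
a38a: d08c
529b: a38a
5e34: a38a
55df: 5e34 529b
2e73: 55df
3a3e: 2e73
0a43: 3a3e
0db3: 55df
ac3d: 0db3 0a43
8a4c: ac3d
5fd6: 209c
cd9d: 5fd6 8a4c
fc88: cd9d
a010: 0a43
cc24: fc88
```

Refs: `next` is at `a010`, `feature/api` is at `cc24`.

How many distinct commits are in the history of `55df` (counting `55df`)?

13

Walking parent pointers from 55df: reachable set = {1e8c, 209c, 2e98, 529b, 55df, 5e34, 829b, a38a, a53a, ac30, d08c, ebef, f60d}.
That is 13 commits.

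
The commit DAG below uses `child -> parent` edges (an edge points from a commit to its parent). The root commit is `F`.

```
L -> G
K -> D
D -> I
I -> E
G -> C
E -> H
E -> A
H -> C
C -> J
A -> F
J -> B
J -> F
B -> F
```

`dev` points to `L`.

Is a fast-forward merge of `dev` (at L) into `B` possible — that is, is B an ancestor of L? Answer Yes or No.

A fast-forward from B to L is possible iff B is an ancestor of L.
Ancestors of L: {B, C, F, G, J, L}.
B is among them, so fast-forward is possible.

Yes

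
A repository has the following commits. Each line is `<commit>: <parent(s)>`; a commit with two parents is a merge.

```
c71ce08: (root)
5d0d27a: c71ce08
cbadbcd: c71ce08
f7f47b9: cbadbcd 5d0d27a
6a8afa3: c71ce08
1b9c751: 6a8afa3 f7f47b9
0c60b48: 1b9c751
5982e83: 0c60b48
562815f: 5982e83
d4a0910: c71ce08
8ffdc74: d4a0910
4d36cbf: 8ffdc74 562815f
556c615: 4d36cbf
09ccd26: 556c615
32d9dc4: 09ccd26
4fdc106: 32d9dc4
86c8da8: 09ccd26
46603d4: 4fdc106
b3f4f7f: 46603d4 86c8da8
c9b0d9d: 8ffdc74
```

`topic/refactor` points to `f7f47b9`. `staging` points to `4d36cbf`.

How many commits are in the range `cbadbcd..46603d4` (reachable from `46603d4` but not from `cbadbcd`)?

15

Reachable from 46603d4: {09ccd26, 0c60b48, 1b9c751, 32d9dc4, 46603d4, 4d36cbf, 4fdc106, 556c615, 562815f, 5982e83, 5d0d27a, 6a8afa3, 8ffdc74, c71ce08, cbadbcd, d4a0910, f7f47b9}.
Reachable from cbadbcd: {c71ce08, cbadbcd}.
In 46603d4's history but not cbadbcd's: {09ccd26, 0c60b48, 1b9c751, 32d9dc4, 46603d4, 4d36cbf, 4fdc106, 556c615, 562815f, 5982e83, 5d0d27a, 6a8afa3, 8ffdc74, d4a0910, f7f47b9} — 15 commits.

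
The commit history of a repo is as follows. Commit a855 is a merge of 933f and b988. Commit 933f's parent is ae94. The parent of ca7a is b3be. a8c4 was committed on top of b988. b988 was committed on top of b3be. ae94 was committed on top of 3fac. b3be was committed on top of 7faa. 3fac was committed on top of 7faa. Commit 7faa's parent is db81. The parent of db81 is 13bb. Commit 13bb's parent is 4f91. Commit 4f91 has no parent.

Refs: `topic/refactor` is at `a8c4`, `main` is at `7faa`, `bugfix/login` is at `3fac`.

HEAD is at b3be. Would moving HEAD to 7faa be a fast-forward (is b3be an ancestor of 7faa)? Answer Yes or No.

No

A fast-forward from b3be to 7faa is possible iff b3be is an ancestor of 7faa.
Ancestors of 7faa: {13bb, 4f91, 7faa, db81}.
b3be is not among them, so fast-forward is not possible.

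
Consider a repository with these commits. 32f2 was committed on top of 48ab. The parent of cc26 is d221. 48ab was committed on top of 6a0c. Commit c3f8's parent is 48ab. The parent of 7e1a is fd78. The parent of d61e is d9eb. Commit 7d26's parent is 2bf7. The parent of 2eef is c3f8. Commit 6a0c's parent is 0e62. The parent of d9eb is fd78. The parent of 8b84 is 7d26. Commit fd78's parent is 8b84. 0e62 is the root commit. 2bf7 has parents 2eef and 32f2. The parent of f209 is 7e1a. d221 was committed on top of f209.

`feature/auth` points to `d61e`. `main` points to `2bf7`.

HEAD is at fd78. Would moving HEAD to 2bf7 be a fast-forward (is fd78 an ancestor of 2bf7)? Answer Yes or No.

No

A fast-forward from fd78 to 2bf7 is possible iff fd78 is an ancestor of 2bf7.
Ancestors of 2bf7: {0e62, 2bf7, 2eef, 32f2, 48ab, 6a0c, c3f8}.
fd78 is not among them, so fast-forward is not possible.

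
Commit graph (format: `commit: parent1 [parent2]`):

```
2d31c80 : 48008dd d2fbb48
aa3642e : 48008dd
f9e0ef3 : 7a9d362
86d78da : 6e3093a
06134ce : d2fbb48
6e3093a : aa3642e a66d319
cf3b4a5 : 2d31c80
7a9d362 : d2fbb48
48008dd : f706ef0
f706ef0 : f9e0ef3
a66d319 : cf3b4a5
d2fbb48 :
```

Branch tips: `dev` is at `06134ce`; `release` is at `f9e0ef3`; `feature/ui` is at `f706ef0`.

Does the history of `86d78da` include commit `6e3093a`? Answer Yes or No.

Ancestors of 86d78da (commits reachable by following parents): {2d31c80, 48008dd, 6e3093a, 7a9d362, 86d78da, a66d319, aa3642e, cf3b4a5, d2fbb48, f706ef0, f9e0ef3}.
6e3093a is in that set, so it is an ancestor of 86d78da.

Yes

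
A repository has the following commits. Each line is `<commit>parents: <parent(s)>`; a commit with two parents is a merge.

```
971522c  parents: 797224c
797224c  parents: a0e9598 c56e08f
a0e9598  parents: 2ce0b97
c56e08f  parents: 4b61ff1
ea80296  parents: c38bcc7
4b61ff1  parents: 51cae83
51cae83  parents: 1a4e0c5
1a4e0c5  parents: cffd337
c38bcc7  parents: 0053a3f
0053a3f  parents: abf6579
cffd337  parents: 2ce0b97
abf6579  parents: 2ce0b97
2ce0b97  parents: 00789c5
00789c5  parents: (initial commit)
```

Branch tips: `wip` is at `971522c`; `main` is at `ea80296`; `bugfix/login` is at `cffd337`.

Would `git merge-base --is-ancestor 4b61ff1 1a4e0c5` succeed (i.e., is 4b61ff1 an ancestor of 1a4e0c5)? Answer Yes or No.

No

Ancestors of 1a4e0c5: {00789c5, 1a4e0c5, 2ce0b97, cffd337}.
4b61ff1 is not in that set, so it is not an ancestor of 1a4e0c5.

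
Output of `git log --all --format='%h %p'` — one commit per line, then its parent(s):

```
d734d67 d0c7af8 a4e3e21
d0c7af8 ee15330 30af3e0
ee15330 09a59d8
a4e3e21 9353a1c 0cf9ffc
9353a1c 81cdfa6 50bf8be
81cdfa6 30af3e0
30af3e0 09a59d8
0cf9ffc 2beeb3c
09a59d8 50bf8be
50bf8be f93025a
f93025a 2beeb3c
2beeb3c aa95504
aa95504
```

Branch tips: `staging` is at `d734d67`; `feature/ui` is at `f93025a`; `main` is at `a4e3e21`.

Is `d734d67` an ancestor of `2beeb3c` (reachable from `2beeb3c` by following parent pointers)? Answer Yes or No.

Ancestors of 2beeb3c: {2beeb3c, aa95504}.
d734d67 is not in that set, so it is not an ancestor of 2beeb3c.

No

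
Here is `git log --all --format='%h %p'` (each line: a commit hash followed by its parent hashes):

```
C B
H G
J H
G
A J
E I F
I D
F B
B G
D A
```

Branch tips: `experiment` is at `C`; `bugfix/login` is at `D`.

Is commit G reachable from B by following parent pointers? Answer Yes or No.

Yes

Ancestors of B (commits reachable by following parents): {B, G}.
G is in that set, so it is an ancestor of B.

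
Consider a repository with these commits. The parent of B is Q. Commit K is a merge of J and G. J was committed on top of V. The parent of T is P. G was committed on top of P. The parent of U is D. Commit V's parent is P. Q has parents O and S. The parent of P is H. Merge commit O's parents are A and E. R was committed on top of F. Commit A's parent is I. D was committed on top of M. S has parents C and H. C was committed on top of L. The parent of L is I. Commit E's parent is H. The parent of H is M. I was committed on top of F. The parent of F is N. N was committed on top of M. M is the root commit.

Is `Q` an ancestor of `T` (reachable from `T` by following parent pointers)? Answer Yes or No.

Ancestors of T: {H, M, P, T}.
Q is not in that set, so it is not an ancestor of T.

No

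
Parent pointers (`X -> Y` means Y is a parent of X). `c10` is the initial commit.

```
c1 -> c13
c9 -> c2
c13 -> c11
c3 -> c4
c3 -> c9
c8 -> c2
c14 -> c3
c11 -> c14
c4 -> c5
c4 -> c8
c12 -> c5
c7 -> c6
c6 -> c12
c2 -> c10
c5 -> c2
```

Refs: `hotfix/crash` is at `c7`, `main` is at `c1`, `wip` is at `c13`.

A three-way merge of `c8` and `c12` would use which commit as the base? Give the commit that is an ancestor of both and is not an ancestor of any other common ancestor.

c2

Ancestors of c8: {c10, c2, c8}.
Ancestors of c12: {c10, c12, c2, c5}.
Common ancestors: {c10, c2}.
Among these, c2 is not an ancestor of any other common ancestor — it is the merge base.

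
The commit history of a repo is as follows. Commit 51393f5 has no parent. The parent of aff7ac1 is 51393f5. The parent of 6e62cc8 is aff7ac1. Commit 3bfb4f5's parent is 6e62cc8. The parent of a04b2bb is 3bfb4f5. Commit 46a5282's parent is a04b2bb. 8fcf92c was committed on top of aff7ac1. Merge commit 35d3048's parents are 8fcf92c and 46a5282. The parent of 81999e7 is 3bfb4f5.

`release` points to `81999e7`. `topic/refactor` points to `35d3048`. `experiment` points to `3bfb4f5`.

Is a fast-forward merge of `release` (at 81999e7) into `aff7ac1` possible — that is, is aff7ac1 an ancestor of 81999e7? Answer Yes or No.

A fast-forward from aff7ac1 to 81999e7 is possible iff aff7ac1 is an ancestor of 81999e7.
Ancestors of 81999e7: {3bfb4f5, 51393f5, 6e62cc8, 81999e7, aff7ac1}.
aff7ac1 is among them, so fast-forward is possible.

Yes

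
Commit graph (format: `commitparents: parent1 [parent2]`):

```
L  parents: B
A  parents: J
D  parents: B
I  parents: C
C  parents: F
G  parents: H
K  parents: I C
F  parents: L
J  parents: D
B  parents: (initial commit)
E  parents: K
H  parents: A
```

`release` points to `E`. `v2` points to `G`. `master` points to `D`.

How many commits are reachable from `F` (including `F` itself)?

Walking parent pointers from F: reachable set = {B, F, L}.
That is 3 commits.

3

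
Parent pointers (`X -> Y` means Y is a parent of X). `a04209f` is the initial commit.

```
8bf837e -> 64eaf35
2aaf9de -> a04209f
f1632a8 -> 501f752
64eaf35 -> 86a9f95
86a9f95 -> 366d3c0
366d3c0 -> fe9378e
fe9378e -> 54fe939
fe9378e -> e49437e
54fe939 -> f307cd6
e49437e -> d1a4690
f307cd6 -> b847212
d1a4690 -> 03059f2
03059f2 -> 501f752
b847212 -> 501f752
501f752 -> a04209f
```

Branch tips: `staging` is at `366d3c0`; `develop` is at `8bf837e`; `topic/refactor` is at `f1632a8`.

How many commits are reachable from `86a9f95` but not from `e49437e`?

6

Reachable from 86a9f95: {03059f2, 366d3c0, 501f752, 54fe939, 86a9f95, a04209f, b847212, d1a4690, e49437e, f307cd6, fe9378e}.
Reachable from e49437e: {03059f2, 501f752, a04209f, d1a4690, e49437e}.
In 86a9f95's history but not e49437e's: {366d3c0, 54fe939, 86a9f95, b847212, f307cd6, fe9378e} — 6 commits.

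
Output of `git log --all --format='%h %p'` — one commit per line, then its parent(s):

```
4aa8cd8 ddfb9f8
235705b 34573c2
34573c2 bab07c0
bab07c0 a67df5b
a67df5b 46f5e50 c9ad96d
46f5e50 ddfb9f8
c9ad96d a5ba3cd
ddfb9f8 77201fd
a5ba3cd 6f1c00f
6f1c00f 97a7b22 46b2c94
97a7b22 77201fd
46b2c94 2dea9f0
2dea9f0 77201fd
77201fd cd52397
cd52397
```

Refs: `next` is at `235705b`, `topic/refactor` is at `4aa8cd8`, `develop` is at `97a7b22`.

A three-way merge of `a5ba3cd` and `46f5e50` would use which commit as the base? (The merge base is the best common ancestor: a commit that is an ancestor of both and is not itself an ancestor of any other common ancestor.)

77201fd

Ancestors of a5ba3cd: {2dea9f0, 46b2c94, 6f1c00f, 77201fd, 97a7b22, a5ba3cd, cd52397}.
Ancestors of 46f5e50: {46f5e50, 77201fd, cd52397, ddfb9f8}.
Common ancestors: {77201fd, cd52397}.
Among these, 77201fd is not an ancestor of any other common ancestor — it is the merge base.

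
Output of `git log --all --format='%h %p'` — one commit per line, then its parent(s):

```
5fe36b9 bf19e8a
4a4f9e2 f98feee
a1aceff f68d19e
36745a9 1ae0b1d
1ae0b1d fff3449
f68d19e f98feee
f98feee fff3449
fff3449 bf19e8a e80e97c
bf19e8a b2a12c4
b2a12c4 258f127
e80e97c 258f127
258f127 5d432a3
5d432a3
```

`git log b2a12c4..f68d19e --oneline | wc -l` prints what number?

Reachable from f68d19e: {258f127, 5d432a3, b2a12c4, bf19e8a, e80e97c, f68d19e, f98feee, fff3449}.
Reachable from b2a12c4: {258f127, 5d432a3, b2a12c4}.
In f68d19e's history but not b2a12c4's: {bf19e8a, e80e97c, f68d19e, f98feee, fff3449} — 5 commits.

5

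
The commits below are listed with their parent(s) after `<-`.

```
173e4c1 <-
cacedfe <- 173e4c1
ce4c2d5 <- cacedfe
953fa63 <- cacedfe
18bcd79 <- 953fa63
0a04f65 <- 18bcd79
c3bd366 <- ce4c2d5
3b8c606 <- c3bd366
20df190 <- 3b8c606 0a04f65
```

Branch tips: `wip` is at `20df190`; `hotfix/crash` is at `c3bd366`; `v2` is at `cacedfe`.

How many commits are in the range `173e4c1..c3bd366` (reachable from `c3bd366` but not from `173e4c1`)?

Reachable from c3bd366: {173e4c1, c3bd366, cacedfe, ce4c2d5}.
Reachable from 173e4c1: {173e4c1}.
In c3bd366's history but not 173e4c1's: {c3bd366, cacedfe, ce4c2d5} — 3 commits.

3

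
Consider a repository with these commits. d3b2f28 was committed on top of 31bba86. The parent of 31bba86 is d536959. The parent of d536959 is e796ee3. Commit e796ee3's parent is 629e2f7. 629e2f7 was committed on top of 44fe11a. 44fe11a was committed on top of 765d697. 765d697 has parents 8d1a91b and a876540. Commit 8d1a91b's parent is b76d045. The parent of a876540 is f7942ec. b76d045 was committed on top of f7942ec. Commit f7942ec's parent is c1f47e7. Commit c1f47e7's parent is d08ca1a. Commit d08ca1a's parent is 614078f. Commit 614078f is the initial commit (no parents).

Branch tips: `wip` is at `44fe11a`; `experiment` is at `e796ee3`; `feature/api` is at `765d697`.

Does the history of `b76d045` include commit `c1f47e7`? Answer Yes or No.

Yes

Ancestors of b76d045 (commits reachable by following parents): {614078f, b76d045, c1f47e7, d08ca1a, f7942ec}.
c1f47e7 is in that set, so it is an ancestor of b76d045.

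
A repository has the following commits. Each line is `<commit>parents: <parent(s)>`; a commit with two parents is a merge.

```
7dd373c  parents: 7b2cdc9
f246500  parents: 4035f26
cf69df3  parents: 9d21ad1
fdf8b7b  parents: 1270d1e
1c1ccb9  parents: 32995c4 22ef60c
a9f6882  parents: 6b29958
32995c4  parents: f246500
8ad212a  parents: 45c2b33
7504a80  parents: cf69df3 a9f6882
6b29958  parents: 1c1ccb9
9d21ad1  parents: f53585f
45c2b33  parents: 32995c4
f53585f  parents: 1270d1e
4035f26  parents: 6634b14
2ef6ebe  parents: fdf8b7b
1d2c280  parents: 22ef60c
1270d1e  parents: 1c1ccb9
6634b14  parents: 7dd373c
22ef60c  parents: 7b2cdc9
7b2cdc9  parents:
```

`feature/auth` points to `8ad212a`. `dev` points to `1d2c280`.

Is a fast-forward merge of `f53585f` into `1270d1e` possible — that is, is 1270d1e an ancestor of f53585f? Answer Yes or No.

A fast-forward from 1270d1e to f53585f is possible iff 1270d1e is an ancestor of f53585f.
Ancestors of f53585f: {1270d1e, 1c1ccb9, 22ef60c, 32995c4, 4035f26, 6634b14, 7b2cdc9, 7dd373c, f246500, f53585f}.
1270d1e is among them, so fast-forward is possible.

Yes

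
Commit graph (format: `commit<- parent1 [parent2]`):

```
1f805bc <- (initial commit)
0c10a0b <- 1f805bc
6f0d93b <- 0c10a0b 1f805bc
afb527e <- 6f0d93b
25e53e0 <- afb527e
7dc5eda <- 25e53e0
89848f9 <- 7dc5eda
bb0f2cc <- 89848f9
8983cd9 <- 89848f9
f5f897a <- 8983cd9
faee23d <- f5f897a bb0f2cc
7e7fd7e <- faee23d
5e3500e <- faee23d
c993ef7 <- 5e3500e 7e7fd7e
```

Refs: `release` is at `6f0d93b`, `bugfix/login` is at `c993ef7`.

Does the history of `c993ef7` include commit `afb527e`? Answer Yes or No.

Ancestors of c993ef7 (commits reachable by following parents): {0c10a0b, 1f805bc, 25e53e0, 5e3500e, 6f0d93b, 7dc5eda, 7e7fd7e, 8983cd9, 89848f9, afb527e, bb0f2cc, c993ef7, f5f897a, faee23d}.
afb527e is in that set, so it is an ancestor of c993ef7.

Yes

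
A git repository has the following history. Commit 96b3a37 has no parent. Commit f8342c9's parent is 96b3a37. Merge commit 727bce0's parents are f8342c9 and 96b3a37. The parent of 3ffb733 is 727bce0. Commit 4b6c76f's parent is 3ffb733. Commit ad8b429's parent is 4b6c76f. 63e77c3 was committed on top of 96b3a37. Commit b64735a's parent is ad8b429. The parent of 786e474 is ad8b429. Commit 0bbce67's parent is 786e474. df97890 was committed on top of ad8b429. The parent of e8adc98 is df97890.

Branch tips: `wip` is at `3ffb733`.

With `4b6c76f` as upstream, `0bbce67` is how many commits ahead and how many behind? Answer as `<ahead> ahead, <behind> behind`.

Reachable from 0bbce67: {0bbce67, 3ffb733, 4b6c76f, 727bce0, 786e474, 96b3a37, ad8b429, f8342c9}.
Reachable from 4b6c76f: {3ffb733, 4b6c76f, 727bce0, 96b3a37, f8342c9}.
Only in 0bbce67's history (ahead): {0bbce67, 786e474, ad8b429} — 3.
Only in 4b6c76f's history (behind): {} — 0.

3 ahead, 0 behind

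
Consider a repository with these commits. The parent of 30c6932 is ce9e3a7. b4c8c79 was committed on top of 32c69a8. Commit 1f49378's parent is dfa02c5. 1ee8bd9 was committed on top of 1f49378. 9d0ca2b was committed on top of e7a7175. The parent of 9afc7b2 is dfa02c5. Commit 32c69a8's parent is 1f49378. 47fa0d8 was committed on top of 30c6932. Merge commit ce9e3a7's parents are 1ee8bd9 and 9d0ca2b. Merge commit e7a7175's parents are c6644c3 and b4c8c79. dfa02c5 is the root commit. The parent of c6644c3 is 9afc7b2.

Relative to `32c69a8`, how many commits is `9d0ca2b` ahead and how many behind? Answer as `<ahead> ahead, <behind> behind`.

Reachable from 9d0ca2b: {1f49378, 32c69a8, 9afc7b2, 9d0ca2b, b4c8c79, c6644c3, dfa02c5, e7a7175}.
Reachable from 32c69a8: {1f49378, 32c69a8, dfa02c5}.
Only in 9d0ca2b's history (ahead): {9afc7b2, 9d0ca2b, b4c8c79, c6644c3, e7a7175} — 5.
Only in 32c69a8's history (behind): {} — 0.

5 ahead, 0 behind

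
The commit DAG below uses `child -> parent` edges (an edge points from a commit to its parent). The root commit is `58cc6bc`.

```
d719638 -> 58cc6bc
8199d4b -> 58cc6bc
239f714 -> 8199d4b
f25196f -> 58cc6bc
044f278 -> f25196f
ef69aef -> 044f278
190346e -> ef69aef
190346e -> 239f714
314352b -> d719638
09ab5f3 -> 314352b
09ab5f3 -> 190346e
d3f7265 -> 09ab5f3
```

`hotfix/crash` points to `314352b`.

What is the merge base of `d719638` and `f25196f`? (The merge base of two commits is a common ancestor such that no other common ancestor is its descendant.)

Ancestors of d719638: {58cc6bc, d719638}.
Ancestors of f25196f: {58cc6bc, f25196f}.
Common ancestors: {58cc6bc}.
The only common ancestor is 58cc6bc, so it is the merge base.

58cc6bc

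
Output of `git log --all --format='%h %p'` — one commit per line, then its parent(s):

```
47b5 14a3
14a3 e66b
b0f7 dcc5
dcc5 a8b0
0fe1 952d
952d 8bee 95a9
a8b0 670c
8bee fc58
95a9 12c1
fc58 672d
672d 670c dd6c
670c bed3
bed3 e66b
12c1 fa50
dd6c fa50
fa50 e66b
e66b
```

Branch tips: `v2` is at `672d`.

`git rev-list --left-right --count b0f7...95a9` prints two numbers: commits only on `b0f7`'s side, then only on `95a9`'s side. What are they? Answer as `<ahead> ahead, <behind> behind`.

Reachable from b0f7: {670c, a8b0, b0f7, bed3, dcc5, e66b}.
Reachable from 95a9: {12c1, 95a9, e66b, fa50}.
Only in b0f7's history (ahead): {670c, a8b0, b0f7, bed3, dcc5} — 5.
Only in 95a9's history (behind): {12c1, 95a9, fa50} — 3.

5 ahead, 3 behind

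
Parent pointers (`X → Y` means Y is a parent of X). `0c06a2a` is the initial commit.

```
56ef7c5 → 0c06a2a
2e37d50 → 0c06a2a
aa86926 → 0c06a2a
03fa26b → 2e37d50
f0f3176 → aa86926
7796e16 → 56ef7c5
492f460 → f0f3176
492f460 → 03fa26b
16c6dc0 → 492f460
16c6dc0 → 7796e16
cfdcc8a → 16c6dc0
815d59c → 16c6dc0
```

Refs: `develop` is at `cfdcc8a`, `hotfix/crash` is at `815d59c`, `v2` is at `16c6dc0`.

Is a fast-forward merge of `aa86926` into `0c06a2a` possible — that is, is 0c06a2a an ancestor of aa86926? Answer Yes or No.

A fast-forward from 0c06a2a to aa86926 is possible iff 0c06a2a is an ancestor of aa86926.
Ancestors of aa86926: {0c06a2a, aa86926}.
0c06a2a is among them, so fast-forward is possible.

Yes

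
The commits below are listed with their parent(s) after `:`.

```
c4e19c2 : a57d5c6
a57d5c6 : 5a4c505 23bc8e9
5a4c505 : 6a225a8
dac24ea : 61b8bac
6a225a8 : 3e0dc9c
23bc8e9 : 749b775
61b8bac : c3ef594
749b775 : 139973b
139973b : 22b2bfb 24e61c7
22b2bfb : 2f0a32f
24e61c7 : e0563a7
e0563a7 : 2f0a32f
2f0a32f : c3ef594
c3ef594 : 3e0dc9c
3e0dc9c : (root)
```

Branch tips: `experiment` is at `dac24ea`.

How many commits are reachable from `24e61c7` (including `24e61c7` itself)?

5

Walking parent pointers from 24e61c7: reachable set = {24e61c7, 2f0a32f, 3e0dc9c, c3ef594, e0563a7}.
That is 5 commits.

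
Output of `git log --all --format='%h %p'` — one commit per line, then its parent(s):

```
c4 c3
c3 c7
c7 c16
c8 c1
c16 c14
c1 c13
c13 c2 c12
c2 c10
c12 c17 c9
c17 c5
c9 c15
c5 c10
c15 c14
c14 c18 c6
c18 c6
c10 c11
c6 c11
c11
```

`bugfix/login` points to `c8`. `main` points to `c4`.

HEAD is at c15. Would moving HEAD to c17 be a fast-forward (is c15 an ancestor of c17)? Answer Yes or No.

No

A fast-forward from c15 to c17 is possible iff c15 is an ancestor of c17.
Ancestors of c17: {c10, c11, c17, c5}.
c15 is not among them, so fast-forward is not possible.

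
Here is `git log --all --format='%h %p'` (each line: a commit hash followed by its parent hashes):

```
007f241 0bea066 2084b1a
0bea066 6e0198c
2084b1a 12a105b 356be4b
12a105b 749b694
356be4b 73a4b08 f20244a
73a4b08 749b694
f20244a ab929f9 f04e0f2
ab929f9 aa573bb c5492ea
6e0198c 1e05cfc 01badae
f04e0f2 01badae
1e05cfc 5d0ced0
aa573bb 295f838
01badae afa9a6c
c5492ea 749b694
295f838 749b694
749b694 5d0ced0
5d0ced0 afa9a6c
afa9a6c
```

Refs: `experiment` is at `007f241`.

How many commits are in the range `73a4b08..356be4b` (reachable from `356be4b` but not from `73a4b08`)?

Reachable from 356be4b: {01badae, 295f838, 356be4b, 5d0ced0, 73a4b08, 749b694, aa573bb, ab929f9, afa9a6c, c5492ea, f04e0f2, f20244a}.
Reachable from 73a4b08: {5d0ced0, 73a4b08, 749b694, afa9a6c}.
In 356be4b's history but not 73a4b08's: {01badae, 295f838, 356be4b, aa573bb, ab929f9, c5492ea, f04e0f2, f20244a} — 8 commits.

8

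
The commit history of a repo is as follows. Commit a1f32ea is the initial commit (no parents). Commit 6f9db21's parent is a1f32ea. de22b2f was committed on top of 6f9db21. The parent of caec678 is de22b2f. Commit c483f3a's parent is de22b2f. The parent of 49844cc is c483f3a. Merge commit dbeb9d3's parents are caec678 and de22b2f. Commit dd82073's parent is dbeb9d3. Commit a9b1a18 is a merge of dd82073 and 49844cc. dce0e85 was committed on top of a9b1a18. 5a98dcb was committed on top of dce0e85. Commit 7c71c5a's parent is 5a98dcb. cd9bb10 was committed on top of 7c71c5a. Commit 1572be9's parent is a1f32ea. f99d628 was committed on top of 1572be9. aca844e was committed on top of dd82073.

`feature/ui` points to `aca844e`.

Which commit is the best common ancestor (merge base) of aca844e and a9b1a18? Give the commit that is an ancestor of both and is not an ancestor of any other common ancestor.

dd82073

Ancestors of aca844e: {6f9db21, a1f32ea, aca844e, caec678, dbeb9d3, dd82073, de22b2f}.
Ancestors of a9b1a18: {49844cc, 6f9db21, a1f32ea, a9b1a18, c483f3a, caec678, dbeb9d3, dd82073, de22b2f}.
Common ancestors: {6f9db21, a1f32ea, caec678, dbeb9d3, dd82073, de22b2f}.
Among these, dd82073 is not an ancestor of any other common ancestor — it is the merge base.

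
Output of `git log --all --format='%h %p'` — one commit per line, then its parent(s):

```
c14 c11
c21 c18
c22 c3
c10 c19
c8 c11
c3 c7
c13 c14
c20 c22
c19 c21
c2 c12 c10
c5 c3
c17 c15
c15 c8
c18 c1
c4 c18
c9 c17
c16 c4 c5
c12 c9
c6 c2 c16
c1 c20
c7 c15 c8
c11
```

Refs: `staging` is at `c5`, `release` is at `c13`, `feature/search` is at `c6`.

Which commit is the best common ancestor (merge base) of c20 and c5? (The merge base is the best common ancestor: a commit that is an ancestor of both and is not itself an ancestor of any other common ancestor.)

Ancestors of c20: {c11, c15, c20, c22, c3, c7, c8}.
Ancestors of c5: {c11, c15, c3, c5, c7, c8}.
Common ancestors: {c11, c15, c3, c7, c8}.
Among these, c3 is not an ancestor of any other common ancestor — it is the merge base.

c3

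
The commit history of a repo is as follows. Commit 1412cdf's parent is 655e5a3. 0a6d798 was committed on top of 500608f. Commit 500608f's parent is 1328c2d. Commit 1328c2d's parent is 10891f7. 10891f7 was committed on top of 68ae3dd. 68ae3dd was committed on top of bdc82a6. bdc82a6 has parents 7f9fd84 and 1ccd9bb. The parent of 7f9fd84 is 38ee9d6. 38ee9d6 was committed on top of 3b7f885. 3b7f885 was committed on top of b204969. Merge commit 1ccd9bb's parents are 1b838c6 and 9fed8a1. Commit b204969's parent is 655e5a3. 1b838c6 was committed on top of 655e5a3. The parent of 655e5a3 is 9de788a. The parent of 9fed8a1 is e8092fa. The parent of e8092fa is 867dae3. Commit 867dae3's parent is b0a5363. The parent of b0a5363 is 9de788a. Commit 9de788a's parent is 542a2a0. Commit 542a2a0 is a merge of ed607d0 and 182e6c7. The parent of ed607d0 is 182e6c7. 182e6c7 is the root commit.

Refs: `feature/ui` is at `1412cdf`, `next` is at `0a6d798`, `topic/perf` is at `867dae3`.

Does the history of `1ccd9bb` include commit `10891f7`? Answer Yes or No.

Ancestors of 1ccd9bb: {182e6c7, 1b838c6, 1ccd9bb, 542a2a0, 655e5a3, 867dae3, 9de788a, 9fed8a1, b0a5363, e8092fa, ed607d0}.
10891f7 is not in that set, so it is not an ancestor of 1ccd9bb.

No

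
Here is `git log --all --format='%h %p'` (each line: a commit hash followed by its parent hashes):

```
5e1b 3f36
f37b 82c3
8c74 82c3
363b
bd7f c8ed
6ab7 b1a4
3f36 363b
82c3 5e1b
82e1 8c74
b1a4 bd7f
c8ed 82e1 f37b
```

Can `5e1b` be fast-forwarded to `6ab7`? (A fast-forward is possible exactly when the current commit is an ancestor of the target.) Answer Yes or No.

Yes

A fast-forward from 5e1b to 6ab7 is possible iff 5e1b is an ancestor of 6ab7.
Ancestors of 6ab7: {363b, 3f36, 5e1b, 6ab7, 82c3, 82e1, 8c74, b1a4, bd7f, c8ed, f37b}.
5e1b is among them, so fast-forward is possible.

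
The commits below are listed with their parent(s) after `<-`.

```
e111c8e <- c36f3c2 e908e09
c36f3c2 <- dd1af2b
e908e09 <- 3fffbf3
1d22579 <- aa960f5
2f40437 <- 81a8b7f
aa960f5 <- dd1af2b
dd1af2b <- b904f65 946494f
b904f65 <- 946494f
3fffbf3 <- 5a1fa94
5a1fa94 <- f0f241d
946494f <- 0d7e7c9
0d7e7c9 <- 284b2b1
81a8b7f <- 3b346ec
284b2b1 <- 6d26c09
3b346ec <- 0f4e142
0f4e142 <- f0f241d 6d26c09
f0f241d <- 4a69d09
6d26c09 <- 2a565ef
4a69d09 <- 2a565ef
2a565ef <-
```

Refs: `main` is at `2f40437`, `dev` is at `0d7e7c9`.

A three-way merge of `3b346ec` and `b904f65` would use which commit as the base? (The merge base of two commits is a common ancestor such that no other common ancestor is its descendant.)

6d26c09

Ancestors of 3b346ec: {0f4e142, 2a565ef, 3b346ec, 4a69d09, 6d26c09, f0f241d}.
Ancestors of b904f65: {0d7e7c9, 284b2b1, 2a565ef, 6d26c09, 946494f, b904f65}.
Common ancestors: {2a565ef, 6d26c09}.
Among these, 6d26c09 is not an ancestor of any other common ancestor — it is the merge base.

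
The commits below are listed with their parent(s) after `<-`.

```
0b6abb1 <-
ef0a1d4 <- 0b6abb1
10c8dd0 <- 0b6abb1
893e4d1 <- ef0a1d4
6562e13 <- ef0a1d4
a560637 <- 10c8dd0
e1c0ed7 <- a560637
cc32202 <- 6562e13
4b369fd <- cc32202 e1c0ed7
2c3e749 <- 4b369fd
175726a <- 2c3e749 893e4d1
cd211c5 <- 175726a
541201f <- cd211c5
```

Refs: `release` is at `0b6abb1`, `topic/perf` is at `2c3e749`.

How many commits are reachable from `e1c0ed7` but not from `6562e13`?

Reachable from e1c0ed7: {0b6abb1, 10c8dd0, a560637, e1c0ed7}.
Reachable from 6562e13: {0b6abb1, 6562e13, ef0a1d4}.
In e1c0ed7's history but not 6562e13's: {10c8dd0, a560637, e1c0ed7} — 3 commits.

3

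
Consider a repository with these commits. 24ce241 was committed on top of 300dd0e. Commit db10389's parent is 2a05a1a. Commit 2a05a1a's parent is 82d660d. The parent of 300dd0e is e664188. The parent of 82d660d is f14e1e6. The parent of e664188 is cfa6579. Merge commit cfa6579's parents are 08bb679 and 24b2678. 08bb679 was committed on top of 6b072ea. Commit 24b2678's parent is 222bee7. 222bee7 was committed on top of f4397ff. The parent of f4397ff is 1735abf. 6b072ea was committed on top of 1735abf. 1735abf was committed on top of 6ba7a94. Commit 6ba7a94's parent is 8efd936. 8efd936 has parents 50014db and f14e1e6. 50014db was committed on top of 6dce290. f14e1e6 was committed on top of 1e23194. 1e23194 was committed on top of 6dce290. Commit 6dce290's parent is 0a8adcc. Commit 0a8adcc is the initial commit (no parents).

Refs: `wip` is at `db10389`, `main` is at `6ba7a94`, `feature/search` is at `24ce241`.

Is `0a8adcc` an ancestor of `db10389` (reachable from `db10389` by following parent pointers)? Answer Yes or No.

Yes

Ancestors of db10389 (commits reachable by following parents): {0a8adcc, 1e23194, 2a05a1a, 6dce290, 82d660d, db10389, f14e1e6}.
0a8adcc is in that set, so it is an ancestor of db10389.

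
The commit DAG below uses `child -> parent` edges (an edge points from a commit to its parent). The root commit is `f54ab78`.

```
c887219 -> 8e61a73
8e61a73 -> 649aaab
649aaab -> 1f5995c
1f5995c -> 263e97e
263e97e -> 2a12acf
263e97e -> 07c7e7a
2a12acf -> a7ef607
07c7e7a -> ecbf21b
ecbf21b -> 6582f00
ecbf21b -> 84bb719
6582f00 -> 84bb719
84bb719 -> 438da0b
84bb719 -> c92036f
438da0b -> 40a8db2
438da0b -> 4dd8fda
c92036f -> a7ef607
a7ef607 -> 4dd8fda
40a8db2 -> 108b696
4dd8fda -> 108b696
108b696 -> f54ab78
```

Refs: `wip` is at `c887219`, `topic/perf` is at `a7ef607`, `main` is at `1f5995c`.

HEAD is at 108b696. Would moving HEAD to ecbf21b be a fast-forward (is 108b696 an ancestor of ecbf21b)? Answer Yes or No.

Yes

A fast-forward from 108b696 to ecbf21b is possible iff 108b696 is an ancestor of ecbf21b.
Ancestors of ecbf21b: {108b696, 40a8db2, 438da0b, 4dd8fda, 6582f00, 84bb719, a7ef607, c92036f, ecbf21b, f54ab78}.
108b696 is among them, so fast-forward is possible.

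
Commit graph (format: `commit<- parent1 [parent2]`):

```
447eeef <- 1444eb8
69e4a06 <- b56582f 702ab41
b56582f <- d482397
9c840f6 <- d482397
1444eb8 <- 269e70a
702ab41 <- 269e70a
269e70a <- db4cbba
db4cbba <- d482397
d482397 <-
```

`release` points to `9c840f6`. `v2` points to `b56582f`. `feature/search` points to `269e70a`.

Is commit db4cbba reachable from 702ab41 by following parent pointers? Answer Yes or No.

Yes

Ancestors of 702ab41 (commits reachable by following parents): {269e70a, 702ab41, d482397, db4cbba}.
db4cbba is in that set, so it is an ancestor of 702ab41.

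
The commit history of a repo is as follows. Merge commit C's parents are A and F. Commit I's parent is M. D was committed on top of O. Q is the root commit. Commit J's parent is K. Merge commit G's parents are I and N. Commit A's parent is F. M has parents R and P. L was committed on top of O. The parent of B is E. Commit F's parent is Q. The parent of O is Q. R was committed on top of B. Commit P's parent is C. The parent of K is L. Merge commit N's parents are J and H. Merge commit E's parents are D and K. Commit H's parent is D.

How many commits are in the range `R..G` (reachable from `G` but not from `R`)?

Reachable from G: {A, B, C, D, E, F, G, H, I, J, K, L, M, N, O, P, Q, R}.
Reachable from R: {B, D, E, K, L, O, Q, R}.
In G's history but not R's: {A, C, F, G, H, I, J, M, N, P} — 10 commits.

10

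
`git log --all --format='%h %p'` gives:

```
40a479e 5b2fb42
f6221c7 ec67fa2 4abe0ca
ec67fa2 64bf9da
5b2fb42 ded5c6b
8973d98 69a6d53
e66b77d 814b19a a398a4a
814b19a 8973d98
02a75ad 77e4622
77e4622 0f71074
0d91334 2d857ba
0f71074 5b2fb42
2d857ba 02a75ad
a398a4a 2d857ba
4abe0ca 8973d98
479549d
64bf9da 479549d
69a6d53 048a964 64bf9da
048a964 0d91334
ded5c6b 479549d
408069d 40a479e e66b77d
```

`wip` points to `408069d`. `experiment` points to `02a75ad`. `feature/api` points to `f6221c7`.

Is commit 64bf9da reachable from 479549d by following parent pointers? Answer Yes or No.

No

Ancestors of 479549d: {479549d}.
64bf9da is not in that set, so it is not an ancestor of 479549d.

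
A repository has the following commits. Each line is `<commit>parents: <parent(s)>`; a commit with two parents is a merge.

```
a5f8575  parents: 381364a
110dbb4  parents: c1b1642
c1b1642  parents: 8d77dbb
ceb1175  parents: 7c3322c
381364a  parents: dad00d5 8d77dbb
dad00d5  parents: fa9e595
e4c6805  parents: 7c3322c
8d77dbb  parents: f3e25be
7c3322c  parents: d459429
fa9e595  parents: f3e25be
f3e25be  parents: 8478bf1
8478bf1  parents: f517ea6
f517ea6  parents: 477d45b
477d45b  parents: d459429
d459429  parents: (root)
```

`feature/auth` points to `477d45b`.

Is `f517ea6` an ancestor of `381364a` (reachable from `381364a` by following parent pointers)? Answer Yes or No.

Yes

Ancestors of 381364a (commits reachable by following parents): {381364a, 477d45b, 8478bf1, 8d77dbb, d459429, dad00d5, f3e25be, f517ea6, fa9e595}.
f517ea6 is in that set, so it is an ancestor of 381364a.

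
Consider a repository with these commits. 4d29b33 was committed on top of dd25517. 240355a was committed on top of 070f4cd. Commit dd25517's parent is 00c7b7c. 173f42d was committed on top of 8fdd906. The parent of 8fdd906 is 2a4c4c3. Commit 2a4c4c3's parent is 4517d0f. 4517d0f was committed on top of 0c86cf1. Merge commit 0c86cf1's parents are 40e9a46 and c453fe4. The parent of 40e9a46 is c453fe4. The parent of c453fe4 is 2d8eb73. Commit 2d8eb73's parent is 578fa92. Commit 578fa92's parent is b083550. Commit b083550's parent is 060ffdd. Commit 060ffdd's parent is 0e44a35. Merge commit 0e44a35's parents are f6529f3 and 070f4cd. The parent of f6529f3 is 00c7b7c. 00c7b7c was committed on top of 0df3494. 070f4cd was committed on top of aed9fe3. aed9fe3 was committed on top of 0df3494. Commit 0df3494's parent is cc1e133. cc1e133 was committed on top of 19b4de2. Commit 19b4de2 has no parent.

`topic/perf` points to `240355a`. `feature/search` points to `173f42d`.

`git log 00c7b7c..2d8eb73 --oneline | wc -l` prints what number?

Reachable from 2d8eb73: {00c7b7c, 060ffdd, 070f4cd, 0df3494, 0e44a35, 19b4de2, 2d8eb73, 578fa92, aed9fe3, b083550, cc1e133, f6529f3}.
Reachable from 00c7b7c: {00c7b7c, 0df3494, 19b4de2, cc1e133}.
In 2d8eb73's history but not 00c7b7c's: {060ffdd, 070f4cd, 0e44a35, 2d8eb73, 578fa92, aed9fe3, b083550, f6529f3} — 8 commits.

8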